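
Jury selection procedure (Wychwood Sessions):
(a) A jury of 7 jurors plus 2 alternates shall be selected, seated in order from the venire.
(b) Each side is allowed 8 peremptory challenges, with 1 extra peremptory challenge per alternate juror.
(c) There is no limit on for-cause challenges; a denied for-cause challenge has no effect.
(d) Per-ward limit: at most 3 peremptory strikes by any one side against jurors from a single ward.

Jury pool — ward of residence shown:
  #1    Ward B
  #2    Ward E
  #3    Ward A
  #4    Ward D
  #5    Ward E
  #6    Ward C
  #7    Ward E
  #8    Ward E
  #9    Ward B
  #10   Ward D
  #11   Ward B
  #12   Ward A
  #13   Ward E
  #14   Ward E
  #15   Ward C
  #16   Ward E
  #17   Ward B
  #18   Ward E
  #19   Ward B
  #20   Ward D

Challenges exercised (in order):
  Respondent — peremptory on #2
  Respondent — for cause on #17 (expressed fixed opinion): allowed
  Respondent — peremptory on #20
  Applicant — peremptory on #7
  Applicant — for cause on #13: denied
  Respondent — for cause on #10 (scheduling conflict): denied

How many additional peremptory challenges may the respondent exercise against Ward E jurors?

2

Respondent peremptories so far: #2, #20 — 2 of 10 used, 8 left overall.
Against Ward E: #2 — 1 used; per-ward cap 3 leaves 2.
Binding limit: min(8, 2) = 2.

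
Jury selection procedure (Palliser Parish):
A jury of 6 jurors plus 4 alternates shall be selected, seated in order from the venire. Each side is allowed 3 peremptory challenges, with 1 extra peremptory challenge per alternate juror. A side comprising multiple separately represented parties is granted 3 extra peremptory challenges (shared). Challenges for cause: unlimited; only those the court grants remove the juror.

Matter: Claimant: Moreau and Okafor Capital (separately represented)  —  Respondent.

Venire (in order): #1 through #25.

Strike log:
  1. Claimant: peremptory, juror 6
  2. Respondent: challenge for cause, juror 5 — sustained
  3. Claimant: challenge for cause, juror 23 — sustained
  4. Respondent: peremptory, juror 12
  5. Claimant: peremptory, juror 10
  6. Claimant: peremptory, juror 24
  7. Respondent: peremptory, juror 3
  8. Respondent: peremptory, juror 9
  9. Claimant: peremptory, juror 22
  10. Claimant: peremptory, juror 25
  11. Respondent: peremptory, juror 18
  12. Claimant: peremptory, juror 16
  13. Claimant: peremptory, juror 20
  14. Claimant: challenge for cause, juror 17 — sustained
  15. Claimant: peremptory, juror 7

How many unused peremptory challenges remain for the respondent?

Respondent allotment: 3 base + 1 × 4 alternates = 7.
Respondent peremptories used: #12, #3, #9, #18 — 4 (the for-cause on #5 doesn't count).
Remaining: 7 − 4 = 3.

3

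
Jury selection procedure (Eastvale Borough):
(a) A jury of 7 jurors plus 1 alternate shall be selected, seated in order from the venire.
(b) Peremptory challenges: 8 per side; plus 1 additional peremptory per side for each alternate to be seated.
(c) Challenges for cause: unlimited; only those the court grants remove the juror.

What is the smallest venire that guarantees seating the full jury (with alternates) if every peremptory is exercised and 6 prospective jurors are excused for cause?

Seats to fill: 7 + 1 alternates = 8.
Peremptories: 8 + 1×1 = 9 per side × 2 sides = 18.
For-cause removals: 6.
Minimum venire: 8 + 18 + 6 = 32.

32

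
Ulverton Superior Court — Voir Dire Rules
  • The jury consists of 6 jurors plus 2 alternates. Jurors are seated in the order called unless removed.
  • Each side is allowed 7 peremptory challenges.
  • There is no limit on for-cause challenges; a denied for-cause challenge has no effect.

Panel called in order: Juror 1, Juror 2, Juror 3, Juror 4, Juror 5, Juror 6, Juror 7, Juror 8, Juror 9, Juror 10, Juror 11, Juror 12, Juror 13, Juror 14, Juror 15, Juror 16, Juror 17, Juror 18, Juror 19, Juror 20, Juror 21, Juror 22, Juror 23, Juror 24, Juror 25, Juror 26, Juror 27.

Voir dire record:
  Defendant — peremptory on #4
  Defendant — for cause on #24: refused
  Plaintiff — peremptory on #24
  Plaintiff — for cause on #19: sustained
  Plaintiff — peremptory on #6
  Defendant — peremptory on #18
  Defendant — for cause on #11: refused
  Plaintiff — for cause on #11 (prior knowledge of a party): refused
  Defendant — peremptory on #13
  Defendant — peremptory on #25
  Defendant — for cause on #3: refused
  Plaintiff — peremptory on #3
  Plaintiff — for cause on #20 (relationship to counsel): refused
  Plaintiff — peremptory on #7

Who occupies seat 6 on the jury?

10

Removed: #3, #4, #6, #7, #13, #18, #19, #24, #25. (#11, #20 stay — for-cause denied.)
Filling seats in venire order through position 6: #1, #2, #5, #8, #9, #10.
So seat 6 is #10.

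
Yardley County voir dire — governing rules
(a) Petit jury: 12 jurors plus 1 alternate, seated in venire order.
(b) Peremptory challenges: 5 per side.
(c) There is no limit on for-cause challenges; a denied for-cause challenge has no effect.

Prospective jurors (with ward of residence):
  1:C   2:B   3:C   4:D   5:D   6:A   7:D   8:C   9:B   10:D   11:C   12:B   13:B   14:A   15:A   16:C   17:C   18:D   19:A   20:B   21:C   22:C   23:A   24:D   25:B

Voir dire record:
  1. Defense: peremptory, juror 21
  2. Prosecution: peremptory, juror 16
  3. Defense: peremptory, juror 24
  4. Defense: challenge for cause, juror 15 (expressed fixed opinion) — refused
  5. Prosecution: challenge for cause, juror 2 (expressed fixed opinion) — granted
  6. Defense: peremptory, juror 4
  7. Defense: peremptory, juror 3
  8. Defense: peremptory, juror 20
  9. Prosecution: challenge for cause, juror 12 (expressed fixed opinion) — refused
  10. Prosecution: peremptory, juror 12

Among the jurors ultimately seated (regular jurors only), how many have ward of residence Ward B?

2

Removed: #2, #3, #4, #12, #16, #20, #21, #24.
Seated jurors 1–12: #1, #5, #6, #7, #8, #9, #10, #11, #13, #14, #15, #17 (alternates #18 not counted).
Of those, in Ward B: #9, #13 → 2.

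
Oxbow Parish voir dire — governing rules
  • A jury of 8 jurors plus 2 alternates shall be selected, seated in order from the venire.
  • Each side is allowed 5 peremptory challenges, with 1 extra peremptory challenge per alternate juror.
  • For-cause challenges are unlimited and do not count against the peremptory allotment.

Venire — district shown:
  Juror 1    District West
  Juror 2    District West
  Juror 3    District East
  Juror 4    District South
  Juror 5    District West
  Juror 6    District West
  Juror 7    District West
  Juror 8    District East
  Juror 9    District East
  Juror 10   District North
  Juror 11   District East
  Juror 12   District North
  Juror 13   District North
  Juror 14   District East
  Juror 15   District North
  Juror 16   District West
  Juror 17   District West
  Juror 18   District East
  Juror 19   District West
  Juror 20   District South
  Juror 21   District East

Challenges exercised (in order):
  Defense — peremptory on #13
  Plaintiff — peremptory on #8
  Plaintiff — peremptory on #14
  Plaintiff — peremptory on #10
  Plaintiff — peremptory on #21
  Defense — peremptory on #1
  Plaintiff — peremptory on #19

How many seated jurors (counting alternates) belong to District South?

Removed: #1, #8, #10, #13, #14, #19, #21.
Seated (10 incl. alternates): #2, #3, #4, #5, #6, #7, #9, #11, #12, #15.
Of those, in District South: #4 → 1.

1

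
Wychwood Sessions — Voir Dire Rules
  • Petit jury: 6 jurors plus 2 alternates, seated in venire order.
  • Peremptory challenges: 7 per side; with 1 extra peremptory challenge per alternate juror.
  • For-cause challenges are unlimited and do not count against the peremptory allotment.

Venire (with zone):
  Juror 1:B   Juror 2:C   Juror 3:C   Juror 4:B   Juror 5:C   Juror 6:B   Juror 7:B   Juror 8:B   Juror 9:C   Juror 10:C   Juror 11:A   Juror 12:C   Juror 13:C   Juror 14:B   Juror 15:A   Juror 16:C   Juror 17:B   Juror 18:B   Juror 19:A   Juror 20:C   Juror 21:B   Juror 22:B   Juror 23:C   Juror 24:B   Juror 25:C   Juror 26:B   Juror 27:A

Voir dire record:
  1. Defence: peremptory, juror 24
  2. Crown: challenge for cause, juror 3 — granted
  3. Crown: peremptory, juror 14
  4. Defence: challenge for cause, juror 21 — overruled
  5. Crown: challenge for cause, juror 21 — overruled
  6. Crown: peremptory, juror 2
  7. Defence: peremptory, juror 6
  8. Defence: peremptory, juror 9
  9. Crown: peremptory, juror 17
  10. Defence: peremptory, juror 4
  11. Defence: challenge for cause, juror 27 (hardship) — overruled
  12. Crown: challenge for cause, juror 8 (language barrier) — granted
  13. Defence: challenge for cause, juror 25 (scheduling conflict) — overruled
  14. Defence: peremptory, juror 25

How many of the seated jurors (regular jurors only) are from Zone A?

Removed: #2, #3, #4, #6, #8, #9, #14, #17, #24, #25.
Seated jurors 1–6: #1, #5, #7, #10, #11, #12 (alternates #13, #15 not counted).
Of those, in Zone A: #11 → 1.

1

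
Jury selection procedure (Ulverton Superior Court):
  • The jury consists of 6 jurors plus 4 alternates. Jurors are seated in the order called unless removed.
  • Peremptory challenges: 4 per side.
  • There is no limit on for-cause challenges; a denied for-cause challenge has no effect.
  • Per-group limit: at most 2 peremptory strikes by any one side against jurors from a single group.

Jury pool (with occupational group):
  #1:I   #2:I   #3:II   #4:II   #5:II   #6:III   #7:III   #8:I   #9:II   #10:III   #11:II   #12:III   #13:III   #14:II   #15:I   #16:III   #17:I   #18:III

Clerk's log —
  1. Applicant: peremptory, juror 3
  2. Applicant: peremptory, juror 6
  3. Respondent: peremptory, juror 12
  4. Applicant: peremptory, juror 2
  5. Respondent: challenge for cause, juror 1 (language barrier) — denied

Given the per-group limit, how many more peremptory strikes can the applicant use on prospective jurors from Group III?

1

Applicant peremptories so far: #3, #6, #2 — 3 of 4 used, 1 left overall.
Against Group III: #6 — 1 used; per-group cap 2 leaves 1.
Binding limit: min(1, 1) = 1.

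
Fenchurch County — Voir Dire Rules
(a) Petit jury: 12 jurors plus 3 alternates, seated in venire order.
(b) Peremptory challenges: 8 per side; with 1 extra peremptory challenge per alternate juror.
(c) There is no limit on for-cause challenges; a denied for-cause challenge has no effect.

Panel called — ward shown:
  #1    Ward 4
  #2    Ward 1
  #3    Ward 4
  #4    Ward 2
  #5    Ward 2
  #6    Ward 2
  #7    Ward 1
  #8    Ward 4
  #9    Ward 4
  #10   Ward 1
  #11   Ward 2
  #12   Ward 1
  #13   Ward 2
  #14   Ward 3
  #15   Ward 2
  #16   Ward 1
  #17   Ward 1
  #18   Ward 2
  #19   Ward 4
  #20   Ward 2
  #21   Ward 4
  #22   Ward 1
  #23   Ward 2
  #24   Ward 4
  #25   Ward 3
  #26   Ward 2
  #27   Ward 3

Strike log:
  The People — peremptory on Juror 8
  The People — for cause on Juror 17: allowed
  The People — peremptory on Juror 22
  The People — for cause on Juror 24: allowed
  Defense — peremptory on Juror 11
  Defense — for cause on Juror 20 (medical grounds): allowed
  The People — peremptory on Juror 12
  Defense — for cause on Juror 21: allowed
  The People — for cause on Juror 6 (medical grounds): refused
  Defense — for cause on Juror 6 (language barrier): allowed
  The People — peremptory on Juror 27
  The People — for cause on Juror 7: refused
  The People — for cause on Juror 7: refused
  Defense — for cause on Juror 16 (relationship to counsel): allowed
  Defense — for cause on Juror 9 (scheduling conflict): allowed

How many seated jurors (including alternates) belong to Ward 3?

Removed: #6, #8, #9, #11, #12, #16, #17, #20, #21, #22, #24, #27.
Seated (15 incl. alternates): #1, #2, #3, #4, #5, #7, #10, #13, #14, #15, #18, #19, #23, #25, #26.
Of those, in Ward 3: #14, #25 → 2.

2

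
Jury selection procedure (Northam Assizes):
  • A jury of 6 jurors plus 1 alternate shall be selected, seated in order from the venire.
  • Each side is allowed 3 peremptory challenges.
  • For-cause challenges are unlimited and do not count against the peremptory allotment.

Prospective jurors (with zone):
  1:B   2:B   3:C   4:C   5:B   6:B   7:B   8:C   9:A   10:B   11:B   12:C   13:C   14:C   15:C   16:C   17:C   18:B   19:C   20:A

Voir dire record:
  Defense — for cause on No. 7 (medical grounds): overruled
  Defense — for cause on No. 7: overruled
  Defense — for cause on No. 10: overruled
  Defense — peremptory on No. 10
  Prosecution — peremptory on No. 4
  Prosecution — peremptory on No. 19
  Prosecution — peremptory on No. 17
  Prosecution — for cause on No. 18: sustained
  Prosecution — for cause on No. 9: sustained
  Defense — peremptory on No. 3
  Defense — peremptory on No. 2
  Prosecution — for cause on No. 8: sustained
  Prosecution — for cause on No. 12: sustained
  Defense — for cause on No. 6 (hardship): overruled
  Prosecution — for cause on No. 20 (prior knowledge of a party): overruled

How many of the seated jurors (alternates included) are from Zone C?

Removed: #2, #3, #4, #8, #9, #10, #12, #17, #18, #19.
Seated (7 incl. alternates): #1, #5, #6, #7, #11, #13, #14.
Of those, in Zone C: #13, #14 → 2.

2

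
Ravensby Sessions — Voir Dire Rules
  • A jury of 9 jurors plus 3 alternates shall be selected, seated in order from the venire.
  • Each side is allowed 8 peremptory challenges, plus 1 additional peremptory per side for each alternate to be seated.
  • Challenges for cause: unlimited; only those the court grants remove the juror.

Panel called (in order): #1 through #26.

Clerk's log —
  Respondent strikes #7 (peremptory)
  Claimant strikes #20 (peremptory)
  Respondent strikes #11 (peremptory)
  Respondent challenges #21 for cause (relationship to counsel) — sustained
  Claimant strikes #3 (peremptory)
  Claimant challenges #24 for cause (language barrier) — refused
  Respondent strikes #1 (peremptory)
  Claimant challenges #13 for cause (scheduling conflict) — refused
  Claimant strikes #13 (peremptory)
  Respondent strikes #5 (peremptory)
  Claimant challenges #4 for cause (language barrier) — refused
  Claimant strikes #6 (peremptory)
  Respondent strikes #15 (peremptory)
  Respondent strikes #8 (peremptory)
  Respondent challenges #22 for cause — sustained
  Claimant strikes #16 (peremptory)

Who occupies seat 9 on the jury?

Removed: #1, #3, #5, #6, #7, #8, #11, #13, #15, #16, #20, #21, #22. (#4, #24 stay — for-cause denied.)
Seating in order: seats 1–9 → #2, #4, #9, #10, #12, #14, #17, #18, #19; alternates → #23, #24, #25.
So seat 9 is #19.

19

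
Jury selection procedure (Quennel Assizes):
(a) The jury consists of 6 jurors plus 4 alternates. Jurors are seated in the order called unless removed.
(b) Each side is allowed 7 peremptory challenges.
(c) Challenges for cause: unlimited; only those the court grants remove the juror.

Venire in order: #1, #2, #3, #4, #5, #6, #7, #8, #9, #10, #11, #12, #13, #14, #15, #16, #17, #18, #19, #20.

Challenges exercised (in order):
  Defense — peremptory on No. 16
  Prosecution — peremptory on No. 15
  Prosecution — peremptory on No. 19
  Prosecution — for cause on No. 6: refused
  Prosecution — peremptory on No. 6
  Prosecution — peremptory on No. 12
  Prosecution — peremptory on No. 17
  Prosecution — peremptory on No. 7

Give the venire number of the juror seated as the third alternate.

11

Removed: #6, #7, #12, #15, #16, #17, #19.
Seating in order: seats 1–6 → #1, #2, #3, #4, #5, #8; alternates → #9, #10, #11, #13.
So alternate 3 is #11.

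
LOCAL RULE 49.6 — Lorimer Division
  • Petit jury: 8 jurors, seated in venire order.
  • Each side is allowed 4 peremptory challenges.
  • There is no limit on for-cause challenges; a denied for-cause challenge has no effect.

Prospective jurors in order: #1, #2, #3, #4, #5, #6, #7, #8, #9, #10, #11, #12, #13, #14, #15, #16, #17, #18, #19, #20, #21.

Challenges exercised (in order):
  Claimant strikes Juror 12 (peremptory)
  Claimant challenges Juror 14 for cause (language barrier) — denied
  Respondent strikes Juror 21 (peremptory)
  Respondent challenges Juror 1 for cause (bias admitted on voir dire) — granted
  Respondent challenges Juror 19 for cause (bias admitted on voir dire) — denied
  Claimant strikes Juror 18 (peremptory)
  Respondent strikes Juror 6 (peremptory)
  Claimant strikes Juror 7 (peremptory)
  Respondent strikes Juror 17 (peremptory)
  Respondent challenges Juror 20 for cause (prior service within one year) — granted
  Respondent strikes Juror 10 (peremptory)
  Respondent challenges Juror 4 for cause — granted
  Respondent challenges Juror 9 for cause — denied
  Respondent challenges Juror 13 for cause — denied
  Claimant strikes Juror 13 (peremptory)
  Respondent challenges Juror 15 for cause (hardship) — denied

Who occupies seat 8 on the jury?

Removed: #1, #4, #6, #7, #10, #12, #13, #17, #18, #20, #21. (#9, #14, #15, #19 stay — for-cause denied.)
Filling seats in venire order through position 8: #2, #3, #5, #8, #9, #11, #14, #15.
So seat 8 is #15.

15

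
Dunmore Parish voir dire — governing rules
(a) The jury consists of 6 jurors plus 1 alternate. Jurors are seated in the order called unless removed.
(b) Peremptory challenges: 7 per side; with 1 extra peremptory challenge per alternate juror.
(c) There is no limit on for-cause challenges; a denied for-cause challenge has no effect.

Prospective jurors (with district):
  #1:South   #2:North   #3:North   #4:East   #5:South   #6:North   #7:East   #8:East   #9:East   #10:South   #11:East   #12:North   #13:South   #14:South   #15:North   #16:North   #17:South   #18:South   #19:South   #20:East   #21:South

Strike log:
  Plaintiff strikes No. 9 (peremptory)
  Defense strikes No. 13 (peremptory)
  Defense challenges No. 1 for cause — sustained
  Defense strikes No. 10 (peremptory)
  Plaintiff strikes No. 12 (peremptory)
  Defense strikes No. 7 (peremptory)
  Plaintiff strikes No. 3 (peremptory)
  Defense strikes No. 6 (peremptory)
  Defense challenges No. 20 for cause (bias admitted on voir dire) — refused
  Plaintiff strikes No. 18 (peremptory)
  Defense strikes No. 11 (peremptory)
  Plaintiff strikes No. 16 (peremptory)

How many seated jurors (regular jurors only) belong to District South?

2

Removed: #1, #3, #6, #7, #9, #10, #11, #12, #13, #16, #18.
Seated jurors 1–6: #2, #4, #5, #8, #14, #15 (alternates #17 not counted).
Of those, in District South: #5, #14 → 2.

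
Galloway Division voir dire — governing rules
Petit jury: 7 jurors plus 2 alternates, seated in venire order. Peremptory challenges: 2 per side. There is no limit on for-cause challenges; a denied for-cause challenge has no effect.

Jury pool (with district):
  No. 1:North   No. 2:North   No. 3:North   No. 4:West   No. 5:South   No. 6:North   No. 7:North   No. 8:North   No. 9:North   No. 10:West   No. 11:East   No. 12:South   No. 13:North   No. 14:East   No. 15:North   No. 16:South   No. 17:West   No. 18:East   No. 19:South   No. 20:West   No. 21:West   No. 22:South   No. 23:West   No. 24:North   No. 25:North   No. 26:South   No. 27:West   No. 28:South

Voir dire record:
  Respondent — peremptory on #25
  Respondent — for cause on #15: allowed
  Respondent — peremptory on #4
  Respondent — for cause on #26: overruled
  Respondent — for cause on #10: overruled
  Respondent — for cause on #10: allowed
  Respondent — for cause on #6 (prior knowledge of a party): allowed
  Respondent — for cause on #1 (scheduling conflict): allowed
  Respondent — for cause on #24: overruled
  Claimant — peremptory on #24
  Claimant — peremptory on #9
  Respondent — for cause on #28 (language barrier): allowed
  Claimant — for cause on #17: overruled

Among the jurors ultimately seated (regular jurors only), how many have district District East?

Removed: #1, #4, #6, #9, #10, #15, #24, #25, #28.
Seated jurors 1–7: #2, #3, #5, #7, #8, #11, #12 (alternates #13, #14 not counted).
Of those, in District East: #11 → 1.

1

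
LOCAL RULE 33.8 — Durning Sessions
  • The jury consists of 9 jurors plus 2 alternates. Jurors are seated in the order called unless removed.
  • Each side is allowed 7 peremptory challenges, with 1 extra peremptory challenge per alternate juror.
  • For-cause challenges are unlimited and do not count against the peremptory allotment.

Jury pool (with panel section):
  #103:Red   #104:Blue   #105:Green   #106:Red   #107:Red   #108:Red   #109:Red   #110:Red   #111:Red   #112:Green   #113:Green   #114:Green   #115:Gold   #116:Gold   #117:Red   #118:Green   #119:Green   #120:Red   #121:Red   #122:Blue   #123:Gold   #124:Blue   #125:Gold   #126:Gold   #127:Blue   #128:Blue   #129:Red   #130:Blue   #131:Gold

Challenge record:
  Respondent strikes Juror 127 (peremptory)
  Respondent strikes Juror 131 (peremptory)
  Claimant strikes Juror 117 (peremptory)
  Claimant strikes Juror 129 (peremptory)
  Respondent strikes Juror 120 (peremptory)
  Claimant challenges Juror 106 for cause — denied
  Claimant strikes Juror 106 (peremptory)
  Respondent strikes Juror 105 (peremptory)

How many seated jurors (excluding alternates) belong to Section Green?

2

Removed: #105, #106, #117, #120, #127, #129, #131.
Seated jurors 1–9: #103, #104, #107, #108, #109, #110, #111, #112, #113 (alternates #114, #115 not counted).
Of those, in Section Green: #112, #113 → 2.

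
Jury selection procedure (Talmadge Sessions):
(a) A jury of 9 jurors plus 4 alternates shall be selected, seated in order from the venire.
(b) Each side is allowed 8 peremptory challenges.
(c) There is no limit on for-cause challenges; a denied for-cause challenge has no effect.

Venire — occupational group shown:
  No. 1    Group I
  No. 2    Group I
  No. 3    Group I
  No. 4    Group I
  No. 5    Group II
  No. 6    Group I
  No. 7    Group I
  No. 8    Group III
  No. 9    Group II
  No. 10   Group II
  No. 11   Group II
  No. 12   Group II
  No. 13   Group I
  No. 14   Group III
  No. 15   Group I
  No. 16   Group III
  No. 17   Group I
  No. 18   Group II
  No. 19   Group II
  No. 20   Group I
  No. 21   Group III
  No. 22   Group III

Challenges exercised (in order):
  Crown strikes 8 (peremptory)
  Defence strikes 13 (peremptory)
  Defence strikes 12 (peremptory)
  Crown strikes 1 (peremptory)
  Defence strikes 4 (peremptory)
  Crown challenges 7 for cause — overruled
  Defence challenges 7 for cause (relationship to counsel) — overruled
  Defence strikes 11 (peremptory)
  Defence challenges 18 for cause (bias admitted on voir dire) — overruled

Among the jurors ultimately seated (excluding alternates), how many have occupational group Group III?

1

Removed: #1, #4, #8, #11, #12, #13.
Seated jurors 1–9: #2, #3, #5, #6, #7, #9, #10, #14, #15 (alternates #16, #17, #18, #19 not counted).
Of those, in Group III: #14 → 1.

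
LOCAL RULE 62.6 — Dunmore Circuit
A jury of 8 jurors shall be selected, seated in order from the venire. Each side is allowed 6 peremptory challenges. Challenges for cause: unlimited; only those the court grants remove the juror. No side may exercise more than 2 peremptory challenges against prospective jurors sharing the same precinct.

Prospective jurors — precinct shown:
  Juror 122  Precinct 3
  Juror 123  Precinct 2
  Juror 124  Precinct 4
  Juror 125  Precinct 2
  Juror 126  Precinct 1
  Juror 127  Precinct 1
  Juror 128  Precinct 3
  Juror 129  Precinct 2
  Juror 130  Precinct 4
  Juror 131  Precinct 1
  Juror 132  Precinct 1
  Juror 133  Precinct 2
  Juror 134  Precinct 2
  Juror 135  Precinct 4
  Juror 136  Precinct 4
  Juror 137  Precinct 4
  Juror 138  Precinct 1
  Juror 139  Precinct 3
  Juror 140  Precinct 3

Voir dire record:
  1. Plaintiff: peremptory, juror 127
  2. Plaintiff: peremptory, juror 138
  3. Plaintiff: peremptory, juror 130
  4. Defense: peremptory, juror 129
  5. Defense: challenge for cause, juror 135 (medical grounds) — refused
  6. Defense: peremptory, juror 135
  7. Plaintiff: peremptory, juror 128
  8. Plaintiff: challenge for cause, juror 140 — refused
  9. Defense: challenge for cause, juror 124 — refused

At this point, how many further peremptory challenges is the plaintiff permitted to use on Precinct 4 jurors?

Plaintiff peremptories so far: #127, #138, #130, #128 — 4 of 6 used, 2 left overall.
Against Precinct 4: #130 — 1 used; per-precinct cap 2 leaves 1.
Binding limit: min(2, 1) = 1.

1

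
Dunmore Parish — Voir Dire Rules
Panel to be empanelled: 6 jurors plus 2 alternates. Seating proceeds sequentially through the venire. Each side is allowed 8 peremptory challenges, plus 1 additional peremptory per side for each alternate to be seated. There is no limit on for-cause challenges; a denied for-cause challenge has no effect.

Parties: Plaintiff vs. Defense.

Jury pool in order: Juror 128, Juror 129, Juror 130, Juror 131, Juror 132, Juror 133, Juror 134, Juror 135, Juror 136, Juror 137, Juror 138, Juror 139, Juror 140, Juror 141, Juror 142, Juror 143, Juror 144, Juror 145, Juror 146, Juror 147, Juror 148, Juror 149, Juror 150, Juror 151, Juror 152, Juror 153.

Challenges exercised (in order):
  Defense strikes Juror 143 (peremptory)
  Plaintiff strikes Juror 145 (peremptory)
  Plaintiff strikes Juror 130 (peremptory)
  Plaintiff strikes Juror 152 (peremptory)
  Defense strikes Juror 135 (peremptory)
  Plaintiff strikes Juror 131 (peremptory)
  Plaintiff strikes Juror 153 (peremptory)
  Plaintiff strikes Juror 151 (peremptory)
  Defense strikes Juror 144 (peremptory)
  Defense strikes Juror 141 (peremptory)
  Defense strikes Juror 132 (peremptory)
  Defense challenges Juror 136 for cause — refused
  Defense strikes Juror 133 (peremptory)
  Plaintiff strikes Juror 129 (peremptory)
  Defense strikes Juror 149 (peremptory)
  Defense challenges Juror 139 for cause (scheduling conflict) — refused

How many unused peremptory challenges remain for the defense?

3

Defense allotment: 8 base + 1 × 2 alternates = 10.
Defense peremptories used: #143, #135, #144, #141, #132, #133, #149 — 7 (for-cause on #136, #139 don't count).
Remaining: 10 − 7 = 3.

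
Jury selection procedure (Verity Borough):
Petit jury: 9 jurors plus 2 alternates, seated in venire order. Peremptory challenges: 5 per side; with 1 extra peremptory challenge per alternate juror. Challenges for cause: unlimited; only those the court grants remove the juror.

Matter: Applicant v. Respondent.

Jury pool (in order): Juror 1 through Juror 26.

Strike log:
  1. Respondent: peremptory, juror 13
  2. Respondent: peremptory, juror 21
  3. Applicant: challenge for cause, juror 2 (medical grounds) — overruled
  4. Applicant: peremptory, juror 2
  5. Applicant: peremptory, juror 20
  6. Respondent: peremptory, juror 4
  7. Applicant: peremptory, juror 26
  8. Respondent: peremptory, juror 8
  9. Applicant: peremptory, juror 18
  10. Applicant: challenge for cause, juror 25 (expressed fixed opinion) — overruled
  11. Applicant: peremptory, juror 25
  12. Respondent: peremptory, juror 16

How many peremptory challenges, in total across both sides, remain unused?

4

Applicant allotment: 5 base + 1 × 2 alternates = 7. Respondent allotment: 5 base + 1 × 2 alternates = 7.
Applicant peremptories used: #2, #20, #26, #18, #25 — 5 (for-cause on #2, #25 don't count).
Respondent peremptories used: #13, #21, #4, #8, #16 — 5.
Remaining: (7 − 5) + (7 − 5) = 4.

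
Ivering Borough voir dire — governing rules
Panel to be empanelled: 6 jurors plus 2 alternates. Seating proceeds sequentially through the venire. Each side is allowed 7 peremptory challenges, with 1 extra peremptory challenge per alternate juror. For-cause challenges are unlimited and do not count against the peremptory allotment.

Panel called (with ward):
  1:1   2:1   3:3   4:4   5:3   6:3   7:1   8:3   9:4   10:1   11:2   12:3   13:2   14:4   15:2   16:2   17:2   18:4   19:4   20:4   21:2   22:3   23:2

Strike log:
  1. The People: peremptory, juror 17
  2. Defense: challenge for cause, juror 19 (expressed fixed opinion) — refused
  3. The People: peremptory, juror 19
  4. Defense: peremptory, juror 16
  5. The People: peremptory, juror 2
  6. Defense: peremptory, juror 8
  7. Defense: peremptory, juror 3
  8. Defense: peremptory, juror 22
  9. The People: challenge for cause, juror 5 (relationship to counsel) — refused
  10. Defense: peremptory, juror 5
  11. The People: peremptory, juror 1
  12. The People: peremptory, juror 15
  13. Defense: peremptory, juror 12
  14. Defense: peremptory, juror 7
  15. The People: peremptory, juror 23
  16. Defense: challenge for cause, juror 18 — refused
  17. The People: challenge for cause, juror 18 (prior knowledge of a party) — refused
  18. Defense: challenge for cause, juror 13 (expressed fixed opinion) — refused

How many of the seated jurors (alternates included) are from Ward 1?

1

Removed: #1, #2, #3, #5, #7, #8, #12, #15, #16, #17, #19, #22, #23.
Seated (8 incl. alternates): #4, #6, #9, #10, #11, #13, #14, #18.
Of those, in Ward 1: #10 → 1.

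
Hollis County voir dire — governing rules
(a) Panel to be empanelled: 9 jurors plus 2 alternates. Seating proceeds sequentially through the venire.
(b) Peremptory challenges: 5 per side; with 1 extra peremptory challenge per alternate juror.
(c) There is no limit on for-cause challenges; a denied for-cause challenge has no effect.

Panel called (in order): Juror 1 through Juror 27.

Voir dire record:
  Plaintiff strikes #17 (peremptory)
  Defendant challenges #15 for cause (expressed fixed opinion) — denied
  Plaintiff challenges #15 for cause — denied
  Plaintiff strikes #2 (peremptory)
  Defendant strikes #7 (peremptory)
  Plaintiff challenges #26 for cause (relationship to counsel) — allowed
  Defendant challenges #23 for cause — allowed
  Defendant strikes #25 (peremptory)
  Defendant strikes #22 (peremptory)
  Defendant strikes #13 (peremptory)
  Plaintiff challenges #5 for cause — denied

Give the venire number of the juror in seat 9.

11

Removed: #2, #7, #13, #17, #22, #23, #25, #26. (#5, #15 stay — for-cause denied.)
Seating in order: seats 1–9 → #1, #3, #4, #5, #6, #8, #9, #10, #11; alternates → #12, #14.
So seat 9 is #11.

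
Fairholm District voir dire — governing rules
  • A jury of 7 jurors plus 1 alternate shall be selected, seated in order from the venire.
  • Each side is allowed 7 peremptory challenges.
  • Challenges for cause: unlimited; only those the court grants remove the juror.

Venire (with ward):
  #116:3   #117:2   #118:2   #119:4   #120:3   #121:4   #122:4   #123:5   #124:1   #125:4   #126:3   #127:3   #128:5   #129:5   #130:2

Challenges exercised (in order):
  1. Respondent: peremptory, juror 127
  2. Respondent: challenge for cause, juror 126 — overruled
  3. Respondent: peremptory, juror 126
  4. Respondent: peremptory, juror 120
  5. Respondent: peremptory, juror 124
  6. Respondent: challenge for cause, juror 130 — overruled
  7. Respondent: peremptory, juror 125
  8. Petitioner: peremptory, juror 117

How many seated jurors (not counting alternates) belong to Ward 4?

Removed: #117, #120, #124, #125, #126, #127.
Seated jurors 1–7: #116, #118, #119, #121, #122, #123, #128 (alternates #129 not counted).
Of those, in Ward 4: #119, #121, #122 → 3.

3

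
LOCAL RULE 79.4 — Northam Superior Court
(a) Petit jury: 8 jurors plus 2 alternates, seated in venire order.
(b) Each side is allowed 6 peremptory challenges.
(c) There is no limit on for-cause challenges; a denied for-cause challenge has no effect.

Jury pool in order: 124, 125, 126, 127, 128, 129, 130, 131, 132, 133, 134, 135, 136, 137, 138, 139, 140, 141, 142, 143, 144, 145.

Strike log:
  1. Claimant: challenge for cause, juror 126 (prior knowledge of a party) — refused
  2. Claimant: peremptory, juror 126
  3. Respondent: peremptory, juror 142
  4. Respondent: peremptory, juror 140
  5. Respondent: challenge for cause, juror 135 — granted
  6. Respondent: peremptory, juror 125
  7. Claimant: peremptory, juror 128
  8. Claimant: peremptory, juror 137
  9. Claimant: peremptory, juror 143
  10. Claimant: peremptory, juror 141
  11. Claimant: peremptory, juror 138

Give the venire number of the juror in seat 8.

Removed: #125, #126, #128, #135, #137, #138, #140, #141, #142, #143.
Filling seats in venire order through position 8: #124, #127, #129, #130, #131, #132, #133, #134.
So seat 8 is #134.

134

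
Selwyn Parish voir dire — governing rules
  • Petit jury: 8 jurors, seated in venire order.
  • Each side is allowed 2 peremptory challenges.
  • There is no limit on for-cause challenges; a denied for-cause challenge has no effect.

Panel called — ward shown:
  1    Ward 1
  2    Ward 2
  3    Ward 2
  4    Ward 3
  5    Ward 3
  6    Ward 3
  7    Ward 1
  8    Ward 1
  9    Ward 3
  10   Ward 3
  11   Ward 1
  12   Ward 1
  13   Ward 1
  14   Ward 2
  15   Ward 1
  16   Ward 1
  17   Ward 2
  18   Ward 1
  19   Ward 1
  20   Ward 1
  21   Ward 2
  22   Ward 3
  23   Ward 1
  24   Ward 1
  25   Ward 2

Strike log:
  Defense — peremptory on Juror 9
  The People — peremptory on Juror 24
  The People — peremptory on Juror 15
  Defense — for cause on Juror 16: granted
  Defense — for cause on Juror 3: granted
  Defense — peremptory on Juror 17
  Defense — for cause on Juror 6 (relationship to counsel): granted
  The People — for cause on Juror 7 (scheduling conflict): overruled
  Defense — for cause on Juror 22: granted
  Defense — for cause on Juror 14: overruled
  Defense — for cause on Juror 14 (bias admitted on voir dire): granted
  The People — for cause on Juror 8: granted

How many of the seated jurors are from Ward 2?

Removed: #3, #6, #8, #9, #14, #15, #16, #17, #22, #24.
Seated jurors 1–8: #1, #2, #4, #5, #7, #10, #11, #12.
Of those, in Ward 2: #2 → 1.

1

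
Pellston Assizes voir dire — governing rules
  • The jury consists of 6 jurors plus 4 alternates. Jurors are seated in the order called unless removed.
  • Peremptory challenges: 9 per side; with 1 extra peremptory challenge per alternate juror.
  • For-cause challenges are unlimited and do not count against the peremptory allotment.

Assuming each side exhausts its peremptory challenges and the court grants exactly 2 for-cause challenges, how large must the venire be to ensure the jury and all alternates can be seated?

Seats to fill: 6 + 4 alternates = 10.
Peremptories: 9 + 1×4 = 13 per side × 2 sides = 26.
For-cause removals: 2.
Minimum venire: 10 + 26 + 2 = 38.

38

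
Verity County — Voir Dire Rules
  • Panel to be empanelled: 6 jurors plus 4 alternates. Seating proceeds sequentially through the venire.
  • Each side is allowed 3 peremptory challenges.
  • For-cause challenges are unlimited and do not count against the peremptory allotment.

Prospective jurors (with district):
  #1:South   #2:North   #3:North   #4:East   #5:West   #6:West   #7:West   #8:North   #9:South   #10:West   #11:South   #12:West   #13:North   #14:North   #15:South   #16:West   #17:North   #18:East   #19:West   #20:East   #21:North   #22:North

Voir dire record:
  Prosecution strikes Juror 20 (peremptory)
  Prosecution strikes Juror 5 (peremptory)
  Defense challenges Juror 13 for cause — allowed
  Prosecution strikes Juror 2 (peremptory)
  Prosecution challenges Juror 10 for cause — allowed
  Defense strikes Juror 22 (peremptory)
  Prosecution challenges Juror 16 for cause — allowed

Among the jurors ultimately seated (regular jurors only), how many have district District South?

Removed: #2, #5, #10, #13, #16, #20, #22.
Seated jurors 1–6: #1, #3, #4, #6, #7, #8 (alternates #9, #11, #12, #14 not counted).
Of those, in District South: #1 → 1.

1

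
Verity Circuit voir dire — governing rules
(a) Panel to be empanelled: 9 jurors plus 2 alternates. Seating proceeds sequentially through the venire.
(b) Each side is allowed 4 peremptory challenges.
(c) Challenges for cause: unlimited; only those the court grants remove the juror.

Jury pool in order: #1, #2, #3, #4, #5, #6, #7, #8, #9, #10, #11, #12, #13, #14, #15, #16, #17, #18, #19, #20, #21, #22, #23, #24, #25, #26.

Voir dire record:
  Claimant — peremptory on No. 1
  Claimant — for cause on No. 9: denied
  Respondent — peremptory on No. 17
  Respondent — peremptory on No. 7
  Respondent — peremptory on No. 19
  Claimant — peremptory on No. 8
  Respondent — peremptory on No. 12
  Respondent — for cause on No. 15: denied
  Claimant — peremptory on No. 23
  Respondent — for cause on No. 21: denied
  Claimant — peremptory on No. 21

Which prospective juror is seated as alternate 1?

Removed: #1, #7, #8, #12, #17, #19, #21, #23. (#9, #15 stay — for-cause denied.)
Filling seats in venire order through position 10: #2, #3, #4, #5, #6, #9, #10, #11, #13, #14.
So alternate 1 is #14.

14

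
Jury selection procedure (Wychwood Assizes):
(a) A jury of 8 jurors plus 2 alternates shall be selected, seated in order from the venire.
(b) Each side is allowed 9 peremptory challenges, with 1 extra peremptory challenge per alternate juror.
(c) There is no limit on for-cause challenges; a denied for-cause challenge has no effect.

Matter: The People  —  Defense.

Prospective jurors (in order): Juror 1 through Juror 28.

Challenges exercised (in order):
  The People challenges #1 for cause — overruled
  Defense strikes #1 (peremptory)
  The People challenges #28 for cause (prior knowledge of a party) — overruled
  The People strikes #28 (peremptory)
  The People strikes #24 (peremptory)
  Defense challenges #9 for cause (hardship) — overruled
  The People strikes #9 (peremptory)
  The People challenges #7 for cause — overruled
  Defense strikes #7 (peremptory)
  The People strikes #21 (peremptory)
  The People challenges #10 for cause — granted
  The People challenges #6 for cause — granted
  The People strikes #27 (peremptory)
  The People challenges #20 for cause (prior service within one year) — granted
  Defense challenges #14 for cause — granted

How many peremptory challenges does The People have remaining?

6

The People allotment: 9 base + 1 × 2 alternates = 11.
The People peremptories used: #28, #24, #9, #21, #27 — 5 (for-cause on #1, #28, #7, #10, #6, #20 don't count).
Remaining: 11 − 5 = 6.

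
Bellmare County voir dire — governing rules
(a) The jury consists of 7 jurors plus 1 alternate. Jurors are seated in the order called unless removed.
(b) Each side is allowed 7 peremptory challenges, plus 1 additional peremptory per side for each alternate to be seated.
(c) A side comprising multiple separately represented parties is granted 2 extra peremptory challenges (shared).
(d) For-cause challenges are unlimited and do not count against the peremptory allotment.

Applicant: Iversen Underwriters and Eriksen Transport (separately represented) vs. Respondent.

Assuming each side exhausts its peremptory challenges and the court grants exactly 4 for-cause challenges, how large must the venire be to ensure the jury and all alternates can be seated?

Seats to fill: 7 + 1 alternates = 8.
Peremptories — Applicant: 7 + 1×1 + 2 = 10; Respondent: 7 + 1×1 = 8; total 18.
For-cause removals: 4.
Minimum venire: 8 + 18 + 4 = 30.

30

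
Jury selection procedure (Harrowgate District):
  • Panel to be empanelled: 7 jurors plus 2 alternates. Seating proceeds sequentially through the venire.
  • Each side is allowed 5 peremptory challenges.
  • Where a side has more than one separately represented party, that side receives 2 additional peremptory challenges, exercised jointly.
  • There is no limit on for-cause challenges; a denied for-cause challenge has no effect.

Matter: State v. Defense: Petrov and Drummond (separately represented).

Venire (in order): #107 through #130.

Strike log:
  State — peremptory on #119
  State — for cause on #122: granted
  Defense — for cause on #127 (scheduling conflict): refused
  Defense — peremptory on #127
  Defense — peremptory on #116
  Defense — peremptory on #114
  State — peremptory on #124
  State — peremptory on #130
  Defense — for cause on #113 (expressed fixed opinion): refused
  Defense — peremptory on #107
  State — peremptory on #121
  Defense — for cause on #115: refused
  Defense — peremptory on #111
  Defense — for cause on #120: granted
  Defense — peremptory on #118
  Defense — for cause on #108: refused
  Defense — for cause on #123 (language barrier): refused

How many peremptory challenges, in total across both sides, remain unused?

State allotment: 5. Defense allotment: 5 base + 2 multi-party = 7.
State peremptories used: #119, #124, #130, #121 — 4 (the for-cause on #122 doesn't count).
Defense peremptories used: #127, #116, #114, #107, #111, #118 — 6 (for-cause on #127, #113, #115, #120, #108, #123 don't count).
Remaining: (5 − 4) + (7 − 6) = 2.

2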